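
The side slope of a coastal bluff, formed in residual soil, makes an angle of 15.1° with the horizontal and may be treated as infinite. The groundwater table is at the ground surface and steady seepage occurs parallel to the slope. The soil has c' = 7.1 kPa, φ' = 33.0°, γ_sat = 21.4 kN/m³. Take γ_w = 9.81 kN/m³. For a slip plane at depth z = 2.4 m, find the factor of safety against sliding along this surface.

With seepage parallel to the slope and the water table at the surface, the effective normal stress on the slip plane uses the buoyant unit weight γ' = γ_sat − γ_w while the driving shear stress uses γ_sat:
FS = [c' + γ' z cos²β tanφ'] / [γ_sat z sinβ cosβ]
γ' = 21.4 − 9.81 = 11.59 kN/m³
Numerator = 7.1 + 11.59·2.4·cos²15.1°·tan33.0° = 7.1 + 11.59·2.4·0.9321·0.6494 = 23.938 kPa
Denominator = 21.4·2.4·sin15.1°·cos15.1° = 21.4·2.4·0.2605·0.9655 = 12.918 kPa
FS = 23.938 / 12.918 = 1.853

FS = 1.85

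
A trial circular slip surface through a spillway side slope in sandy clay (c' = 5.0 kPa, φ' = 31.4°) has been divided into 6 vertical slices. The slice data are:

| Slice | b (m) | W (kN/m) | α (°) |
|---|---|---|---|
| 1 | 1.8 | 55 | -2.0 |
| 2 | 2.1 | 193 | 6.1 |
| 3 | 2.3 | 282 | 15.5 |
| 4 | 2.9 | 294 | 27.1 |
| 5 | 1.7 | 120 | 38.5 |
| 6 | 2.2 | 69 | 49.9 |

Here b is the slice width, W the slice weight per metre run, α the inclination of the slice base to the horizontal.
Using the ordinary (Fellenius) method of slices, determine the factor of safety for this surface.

Ordinary method of slices: FS = Σ[c'·Δl_i + (W_i cosα_i)·tanφ'] / Σ W_i sinα_i, with Δl_i = b_i / cosα_i.
Slice 1: Δl = 1.8/cos(-2.0°) = 1.801 m; N'_1 = 55·cos(-2.0°) = 55.0; c'Δl = 9.01; W sinα = -1.9
Slice 2: Δl = 2.1/cos6.1° = 2.112 m; N'_2 = 193·cos6.1° = 191.9; c'Δl = 10.56; W sinα = 20.5
Slice 3: Δl = 2.3/cos15.5° = 2.387 m; N'_3 = 282·cos15.5° = 271.7; c'Δl = 11.93; W sinα = 75.4
Slice 4: Δl = 2.9/cos27.1° = 3.258 m; N'_4 = 294·cos27.1° = 261.7; c'Δl = 16.29; W sinα = 133.9
Slice 5: Δl = 1.7/cos38.5° = 2.172 m; N'_5 = 120·cos38.5° = 93.9; c'Δl = 10.86; W sinα = 74.7
Slice 6: Δl = 2.2/cos49.9° = 3.415 m; N'_6 = 69·cos49.9° = 44.4; c'Δl = 17.08; W sinα = 52.8
Σc'Δl = 75.7 kN/m; ΣN' = 918.7 kN/m; ΣW sinα = 355.4 kN/m
Resisting = 75.7 + 918.7·tan31.4° = 75.7 + 560.8 = 636.5 kN/m
FS = 636.5 / 355.4 = 1.791

FS = 1.79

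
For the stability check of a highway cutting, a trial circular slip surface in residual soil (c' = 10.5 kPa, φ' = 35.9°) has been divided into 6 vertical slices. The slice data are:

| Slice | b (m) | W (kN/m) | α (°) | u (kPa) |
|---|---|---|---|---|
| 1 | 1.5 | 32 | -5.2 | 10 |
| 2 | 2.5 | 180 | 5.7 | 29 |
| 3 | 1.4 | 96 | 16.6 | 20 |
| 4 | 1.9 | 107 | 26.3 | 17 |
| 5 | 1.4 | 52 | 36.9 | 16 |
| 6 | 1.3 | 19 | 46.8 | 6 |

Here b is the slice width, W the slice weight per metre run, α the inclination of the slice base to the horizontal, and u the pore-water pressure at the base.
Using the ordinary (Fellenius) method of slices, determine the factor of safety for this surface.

Ordinary method of slices: FS = Σ[c'·Δl_i + (W_i cosα_i − u_i·Δl_i)·tanφ'] / Σ W_i sinα_i, with Δl_i = b_i / cosα_i.
Slice 1: Δl = 1.5/cos(-5.2°) = 1.506 m; N'_1 = 32·cos(-5.2°) − 10·1.506 = 16.8; c'Δl = 15.82; W sinα = -2.9
Slice 2: Δl = 2.5/cos5.7° = 2.512 m; N'_2 = 180·cos5.7° − 29·2.512 = 106.2; c'Δl = 26.38; W sinα = 17.9
Slice 3: Δl = 1.4/cos16.6° = 1.461 m; N'_3 = 96·cos16.6° − 20·1.461 = 62.8; c'Δl = 15.34; W sinα = 27.4
Slice 4: Δl = 1.9/cos26.3° = 2.119 m; N'_4 = 107·cos26.3° − 17·2.119 = 59.9; c'Δl = 22.25; W sinα = 47.4
Slice 5: Δl = 1.4/cos36.9° = 1.751 m; N'_5 = 52·cos36.9° − 16·1.751 = 13.6; c'Δl = 18.38; W sinα = 31.2
Slice 6: Δl = 1.3/cos46.8° = 1.899 m; N'_6 = 19·cos46.8° − 6·1.899 = 1.6; c'Δl = 19.94; W sinα = 13.9
Σc'Δl = 118.1 kN/m; ΣN' = 260.9 kN/m; ΣW sinα = 134.9 kN/m
Resisting = 118.1 + 260.9·tan35.9° = 118.1 + 188.9 = 307.0 kN/m
FS = 307.0 / 134.9 = 2.276

FS = 2.28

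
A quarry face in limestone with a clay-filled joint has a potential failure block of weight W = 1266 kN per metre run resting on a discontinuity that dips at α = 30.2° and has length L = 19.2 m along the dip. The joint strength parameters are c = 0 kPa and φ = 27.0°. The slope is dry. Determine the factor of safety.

FS = 0.88

Resolving the block weight along and normal to the plane and applying the Mohr–Coulomb strength on the joint:
N' = W cosα = 1266·cos30.2° = 1094.2 kN/m
Driving force T = W sinα = 1266·sin30.2° = 636.8 kN/m
Resisting force R = c·L + N'·tanφ = 0·19.2 + 1094.2·tan27.0° = 0.0 + 557.5 = 557.5 kN/m
FS = R / T = 557.5 / 636.8 = 0.875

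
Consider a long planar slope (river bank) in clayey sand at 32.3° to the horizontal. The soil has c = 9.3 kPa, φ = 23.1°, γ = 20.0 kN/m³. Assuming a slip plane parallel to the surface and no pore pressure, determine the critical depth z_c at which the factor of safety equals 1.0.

Setting FS = 1.00 in FS = [c + γz cos²β tanφ] / [γz sinβ cosβ] and solving for z:
z = c / [γ cosβ (FS·sinβ − cosβ·tanφ)]
  = 9.3 / [20.0·cos32.3°·(1.00·sin32.3° − cos32.3°·tan23.1°)]
  = 9.3 / [20.0·0.8453·(1.00·0.5344 − 0.8453·0.4265)]
  = 9.3 / 2.9384 = 3.165 m

z_c = 3.16 m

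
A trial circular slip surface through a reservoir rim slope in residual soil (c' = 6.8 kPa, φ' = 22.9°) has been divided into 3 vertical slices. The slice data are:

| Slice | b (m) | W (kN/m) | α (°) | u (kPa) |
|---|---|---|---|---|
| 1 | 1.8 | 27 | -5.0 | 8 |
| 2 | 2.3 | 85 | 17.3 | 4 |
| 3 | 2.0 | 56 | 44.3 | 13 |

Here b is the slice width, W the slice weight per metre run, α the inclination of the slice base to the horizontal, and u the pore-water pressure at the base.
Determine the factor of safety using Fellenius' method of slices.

FS = 1.37

Ordinary method of slices: FS = Σ[c'·Δl_i + (W_i cosα_i − u_i·Δl_i)·tanφ'] / Σ W_i sinα_i, with Δl_i = b_i / cosα_i.
Slice 1: Δl = 1.8/cos(-5.0°) = 1.807 m; N'_1 = 27·cos(-5.0°) − 8·1.807 = 12.4; c'Δl = 12.29; W sinα = -2.4
Slice 2: Δl = 2.3/cos17.3° = 2.409 m; N'_2 = 85·cos17.3° − 4·2.409 = 71.5; c'Δl = 16.38; W sinα = 25.3
Slice 3: Δl = 2.0/cos44.3° = 2.794 m; N'_3 = 56·cos44.3° − 13·2.794 = 3.8; c'Δl = 19.00; W sinα = 39.1
Σc'Δl = 47.7 kN/m; ΣN' = 87.7 kN/m; ΣW sinα = 62.0 kN/m
Resisting = 47.7 + 87.7·tan22.9° = 47.7 + 37.1 = 84.7 kN/m
FS = 84.7 / 62.0 = 1.366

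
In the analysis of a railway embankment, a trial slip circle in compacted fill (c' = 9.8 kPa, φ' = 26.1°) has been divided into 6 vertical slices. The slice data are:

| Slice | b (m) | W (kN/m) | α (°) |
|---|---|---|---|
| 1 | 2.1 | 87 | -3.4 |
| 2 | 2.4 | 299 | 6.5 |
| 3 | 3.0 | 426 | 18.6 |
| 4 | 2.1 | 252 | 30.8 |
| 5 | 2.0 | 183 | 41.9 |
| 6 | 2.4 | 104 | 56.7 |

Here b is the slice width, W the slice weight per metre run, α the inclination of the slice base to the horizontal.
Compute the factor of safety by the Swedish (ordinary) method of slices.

FS = 1.50

Ordinary method of slices: FS = Σ[c'·Δl_i + (W_i cosα_i)·tanφ'] / Σ W_i sinα_i, with Δl_i = b_i / cosα_i.
Slice 1: Δl = 2.1/cos(-3.4°) = 2.104 m; N'_1 = 87·cos(-3.4°) = 86.8; c'Δl = 20.62; W sinα = -5.2
Slice 2: Δl = 2.4/cos6.5° = 2.416 m; N'_2 = 299·cos6.5° = 297.1; c'Δl = 23.67; W sinα = 33.8
Slice 3: Δl = 3.0/cos18.6° = 3.165 m; N'_3 = 426·cos18.6° = 403.7; c'Δl = 31.02; W sinα = 135.9
Slice 4: Δl = 2.1/cos30.8° = 2.445 m; N'_4 = 252·cos30.8° = 216.5; c'Δl = 23.96; W sinα = 129.0
Slice 5: Δl = 2.0/cos41.9° = 2.687 m; N'_5 = 183·cos41.9° = 136.2; c'Δl = 26.33; W sinα = 122.2
Slice 6: Δl = 2.4/cos56.7° = 4.371 m; N'_6 = 104·cos56.7° = 57.1; c'Δl = 42.84; W sinα = 86.9
Σc'Δl = 168.4 kN/m; ΣN' = 1197.4 kN/m; ΣW sinα = 502.7 kN/m
Resisting = 168.4 + 1197.4·tan26.1° = 168.4 + 586.6 = 755.1 kN/m
FS = 755.1 / 502.7 = 1.502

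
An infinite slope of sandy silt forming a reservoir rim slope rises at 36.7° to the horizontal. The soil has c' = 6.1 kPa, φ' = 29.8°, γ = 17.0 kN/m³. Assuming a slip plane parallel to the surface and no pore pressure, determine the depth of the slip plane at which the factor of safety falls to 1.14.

Setting FS = 1.14 in FS = [c' + γz cos²β tanφ'] / [γz sinβ cosβ] and solving for z:
z = c' / [γ cosβ (FS·sinβ − cosβ·tanφ')]
  = 6.1 / [17.0·cos36.7°·(1.14·sin36.7° − cos36.7°·tan29.8°)]
  = 6.1 / [17.0·0.8018·(1.14·0.5976 − 0.8018·0.5727)]
  = 6.1 / 3.0274 = 2.015 m

z = 2.01 m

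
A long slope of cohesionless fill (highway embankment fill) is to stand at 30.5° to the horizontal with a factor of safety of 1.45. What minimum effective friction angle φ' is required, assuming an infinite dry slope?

FS = tanφ'/tanβ ⇒ tanφ' = FS · tanβ = 1.45 · tan30.5° = 0.8541
φ' = arctan(0.8541) = 40.50°

φ' = 40.5°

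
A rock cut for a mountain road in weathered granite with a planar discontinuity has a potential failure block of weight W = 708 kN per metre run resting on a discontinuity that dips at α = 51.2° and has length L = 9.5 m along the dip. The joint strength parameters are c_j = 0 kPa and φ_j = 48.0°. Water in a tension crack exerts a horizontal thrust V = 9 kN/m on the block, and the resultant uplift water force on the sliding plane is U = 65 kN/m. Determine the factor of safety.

Resolving the block weight along and normal to the plane and applying the Mohr–Coulomb strength on the joint:
N' = W cosα − U − V sinα = 708·cos51.2° − 65 − 9·sin51.2° = 371.6 kN/m
Driving force T = W sinα + V cosα = 708·sin51.2° + 9·cos51.2° = 557.4 kN/m
Resisting force R = c_j·L + N'·tanφ_j = 0·9.5 + 371.6·tan48.0° = 0.0 + 412.7 = 412.7 kN/m
FS = R / T = 412.7 / 557.4 = 0.740

FS = 0.74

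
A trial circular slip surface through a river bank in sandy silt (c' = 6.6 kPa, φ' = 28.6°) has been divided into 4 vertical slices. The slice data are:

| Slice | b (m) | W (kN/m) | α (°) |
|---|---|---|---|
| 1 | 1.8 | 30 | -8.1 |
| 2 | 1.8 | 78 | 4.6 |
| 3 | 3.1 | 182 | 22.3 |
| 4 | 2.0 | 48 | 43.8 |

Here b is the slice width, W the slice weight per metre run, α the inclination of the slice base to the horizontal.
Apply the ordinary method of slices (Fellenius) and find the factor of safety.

Ordinary method of slices: FS = Σ[c'·Δl_i + (W_i cosα_i)·tanφ'] / Σ W_i sinα_i, with Δl_i = b_i / cosα_i.
Slice 1: Δl = 1.8/cos(-8.1°) = 1.818 m; N'_1 = 30·cos(-8.1°) = 29.7; c'Δl = 12.00; W sinα = -4.2
Slice 2: Δl = 1.8/cos4.6° = 1.806 m; N'_2 = 78·cos4.6° = 77.7; c'Δl = 11.92; W sinα = 6.3
Slice 3: Δl = 3.1/cos22.3° = 3.351 m; N'_3 = 182·cos22.3° = 168.4; c'Δl = 22.11; W sinα = 69.1
Slice 4: Δl = 2.0/cos43.8° = 2.771 m; N'_4 = 48·cos43.8° = 34.6; c'Δl = 18.29; W sinα = 33.2
Σc'Δl = 64.3 kN/m; ΣN' = 310.5 kN/m; ΣW sinα = 104.3 kN/m
Resisting = 64.3 + 310.5·tan28.6° = 64.3 + 169.3 = 233.6 kN/m
FS = 233.6 / 104.3 = 2.239

FS = 2.24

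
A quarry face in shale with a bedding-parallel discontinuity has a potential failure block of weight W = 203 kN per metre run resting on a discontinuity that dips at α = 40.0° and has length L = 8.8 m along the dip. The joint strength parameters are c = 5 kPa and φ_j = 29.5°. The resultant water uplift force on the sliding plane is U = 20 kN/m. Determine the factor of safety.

Resolving the block weight along and normal to the plane and applying the Mohr–Coulomb strength on the joint:
N' = W cosα − U = 203·cos40.0° − 20 = 135.5 kN/m
Driving force T = W sinα = 203·sin40.0° = 130.5 kN/m
Resisting force R = c·L + N'·tanφ_j = 5·8.8 + 135.5·tan29.5° = 44.0 + 76.7 = 120.7 kN/m
FS = R / T = 120.7 / 130.5 = 0.925

FS = 0.92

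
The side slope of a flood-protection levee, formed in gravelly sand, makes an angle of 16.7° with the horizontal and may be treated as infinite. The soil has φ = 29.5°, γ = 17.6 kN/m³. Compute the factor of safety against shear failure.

For a dry cohesionless infinite slope the factor of safety is FS = tanφ / tanβ.
FS = tan29.5° / tan16.7° = 0.5658 / 0.3000 = 1.886

FS = 1.89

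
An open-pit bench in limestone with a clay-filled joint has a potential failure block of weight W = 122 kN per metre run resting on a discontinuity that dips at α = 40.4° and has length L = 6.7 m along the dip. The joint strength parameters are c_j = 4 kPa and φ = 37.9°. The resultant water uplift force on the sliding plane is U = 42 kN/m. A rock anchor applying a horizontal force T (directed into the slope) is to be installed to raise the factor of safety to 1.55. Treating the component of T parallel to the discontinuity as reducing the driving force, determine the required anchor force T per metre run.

T = 33 kN/m

Resolving forces along and normal to the sliding plane, with the horizontal anchor force T adding T·sinα to the effective normal force and T·cosα acting up the plane against the driving force:
FS = [c_jL + (W cosα − U + T sinα) tanφ] / [W sinα − T cosα]
Without the anchor: N' = 50.9 kN/m, driving T_d = 79.1 kN/m, resisting R = 4·6.7 + 50.9·tan37.9° = 66.4 kN/m, FS = 0.84.
Setting FS = 1.55 and solving for T:
1.55·(79.1 − T cos40.4°) = 66.4 + T sin40.4°·tan37.9°
T·(sin40.4°·tan37.9° + 1.55·cos40.4°) = 1.55·79.1 − 66.4
T·(0.6481·0.7785 + 1.55·0.7615) = 122.6 − 66.4 = 56.1
T·1.6849 = 56.1
T = 33.3 kN/m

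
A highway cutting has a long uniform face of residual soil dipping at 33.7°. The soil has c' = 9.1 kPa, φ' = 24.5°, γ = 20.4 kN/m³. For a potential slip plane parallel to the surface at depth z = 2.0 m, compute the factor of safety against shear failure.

FS = 1.17

For an infinite slope with a slip plane parallel to the surface (no pore pressure): FS = [c' + γz cos²β tanφ'] / [γz sinβ cosβ].
γz = 20.4·2.0 = 40.80 kN/m²
Numerator = 9.1 + 40.80·cos²33.7°·tan24.5° = 9.1 + 40.80·0.6921·0.4557 = 21.970 kPa
Denominator = 40.80·sin33.7°·cos33.7° = 40.80·0.5548·0.8320 = 18.833 kPa
FS = 21.970 / 18.833 = 1.167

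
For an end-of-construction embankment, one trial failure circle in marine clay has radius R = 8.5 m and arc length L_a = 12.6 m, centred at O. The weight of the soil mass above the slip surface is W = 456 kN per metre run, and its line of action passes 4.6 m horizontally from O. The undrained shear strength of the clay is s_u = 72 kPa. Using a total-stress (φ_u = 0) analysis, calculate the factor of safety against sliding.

FS = 3.68

Taking moments about the centre O, the resisting moment is provided by the undrained shear strength acting along the arc:
M_R = s_u·L_a·R = 72·12.60·8.5 = 7711.2 kN·m/m
M_D = W·d = 456·4.6 = 2097.6 kN·m/m
FS = M_R / M_D = 7711.2 / 2097.6 = 3.676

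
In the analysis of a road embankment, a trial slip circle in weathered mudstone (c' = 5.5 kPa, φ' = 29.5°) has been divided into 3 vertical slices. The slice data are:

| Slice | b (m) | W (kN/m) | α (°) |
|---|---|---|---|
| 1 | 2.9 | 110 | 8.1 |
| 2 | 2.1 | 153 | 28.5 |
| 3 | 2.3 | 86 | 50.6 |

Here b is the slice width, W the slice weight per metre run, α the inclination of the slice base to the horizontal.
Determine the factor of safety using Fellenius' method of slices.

Ordinary method of slices: FS = Σ[c'·Δl_i + (W_i cosα_i)·tanφ'] / Σ W_i sinα_i, with Δl_i = b_i / cosα_i.
Slice 1: Δl = 2.9/cos8.1° = 2.929 m; N'_1 = 110·cos8.1° = 108.9; c'Δl = 16.11; W sinα = 15.5
Slice 2: Δl = 2.1/cos28.5° = 2.390 m; N'_2 = 153·cos28.5° = 134.5; c'Δl = 13.14; W sinα = 73.0
Slice 3: Δl = 2.3/cos50.6° = 3.624 m; N'_3 = 86·cos50.6° = 54.6; c'Δl = 19.93; W sinα = 66.5
Σc'Δl = 49.2 kN/m; ΣN' = 297.9 kN/m; ΣW sinα = 155.0 kN/m
Resisting = 49.2 + 297.9·tan29.5° = 49.2 + 168.6 = 217.8 kN/m
FS = 217.8 / 155.0 = 1.405

FS = 1.41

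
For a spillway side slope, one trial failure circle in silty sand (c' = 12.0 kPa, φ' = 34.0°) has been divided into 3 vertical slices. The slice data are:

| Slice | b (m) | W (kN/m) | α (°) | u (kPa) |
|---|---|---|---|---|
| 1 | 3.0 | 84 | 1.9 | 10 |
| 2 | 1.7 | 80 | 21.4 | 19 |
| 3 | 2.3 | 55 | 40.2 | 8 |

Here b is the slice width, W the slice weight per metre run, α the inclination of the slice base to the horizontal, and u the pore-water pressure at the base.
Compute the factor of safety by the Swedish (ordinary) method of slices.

FS = 2.51

Ordinary method of slices: FS = Σ[c'·Δl_i + (W_i cosα_i − u_i·Δl_i)·tanφ'] / Σ W_i sinα_i, with Δl_i = b_i / cosα_i.
Slice 1: Δl = 3.0/cos1.9° = 3.002 m; N'_1 = 84·cos1.9° − 10·3.002 = 53.9; c'Δl = 36.02; W sinα = 2.8
Slice 2: Δl = 1.7/cos21.4° = 1.826 m; N'_2 = 80·cos21.4° − 19·1.826 = 39.8; c'Δl = 21.91; W sinα = 29.2
Slice 3: Δl = 2.3/cos40.2° = 3.011 m; N'_3 = 55·cos40.2° − 8·3.011 = 17.9; c'Δl = 36.14; W sinα = 35.5
Σc'Δl = 94.1 kN/m; ΣN' = 111.6 kN/m; ΣW sinα = 67.5 kN/m
Resisting = 94.1 + 111.6·tan34.0° = 94.1 + 75.3 = 169.4 kN/m
FS = 169.4 / 67.5 = 2.510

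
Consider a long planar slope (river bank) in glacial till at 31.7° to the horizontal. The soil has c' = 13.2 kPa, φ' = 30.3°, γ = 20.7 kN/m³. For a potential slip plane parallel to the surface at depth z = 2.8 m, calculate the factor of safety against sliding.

For an infinite slope with a slip plane parallel to the surface (no pore pressure): FS = [c' + γz cos²β tanφ'] / [γz sinβ cosβ].
γz = 20.7·2.8 = 57.96 kN/m²
Numerator = 13.2 + 57.96·cos²31.7°·tan30.3° = 13.2 + 57.96·0.7239·0.5844 = 37.717 kPa
Denominator = 57.96·sin31.7°·cos31.7° = 57.96·0.5255·0.8508 = 25.913 kPa
FS = 37.717 / 25.913 = 1.456

FS = 1.46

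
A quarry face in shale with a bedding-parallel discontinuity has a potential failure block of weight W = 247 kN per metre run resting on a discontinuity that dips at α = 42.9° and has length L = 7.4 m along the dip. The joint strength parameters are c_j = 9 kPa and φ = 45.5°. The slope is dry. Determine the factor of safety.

FS = 1.49

Resolving the block weight along and normal to the plane and applying the Mohr–Coulomb strength on the joint:
N' = W cosα = 247·cos42.9° = 180.9 kN/m
Driving force T = W sinα = 247·sin42.9° = 168.1 kN/m
Resisting force R = c_j·L + N'·tanφ = 9·7.4 + 180.9·tan45.5° = 66.6 + 184.1 = 250.7 kN/m
FS = R / T = 250.7 / 168.1 = 1.491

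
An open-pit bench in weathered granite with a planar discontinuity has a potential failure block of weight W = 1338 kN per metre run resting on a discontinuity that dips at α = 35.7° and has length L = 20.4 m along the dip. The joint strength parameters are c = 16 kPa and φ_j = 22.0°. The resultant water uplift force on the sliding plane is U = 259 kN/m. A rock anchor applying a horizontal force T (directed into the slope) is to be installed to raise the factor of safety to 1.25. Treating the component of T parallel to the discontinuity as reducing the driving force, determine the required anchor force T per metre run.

T = 252 kN/m

Resolving forces along and normal to the sliding plane, with the horizontal anchor force T adding T·sinα to the effective normal force and T·cosα acting up the plane against the driving force:
FS = [cL + (W cosα − U + T sinα) tanφ_j] / [W sinα − T cosα]
Without the anchor: N' = 827.6 kN/m, driving T_d = 780.8 kN/m, resisting R = 16·20.4 + 827.6·tan22.0° = 660.8 kN/m, FS = 0.85.
Setting FS = 1.25 and solving for T:
1.25·(780.8 − T cos35.7°) = 660.8 + T sin35.7°·tan22.0°
T·(sin35.7°·tan22.0° + 1.25·cos35.7°) = 1.25·780.8 − 660.8
T·(0.5835·0.4040 + 1.25·0.8121) = 976.0 − 660.8 = 315.2
T·1.2509 = 315.2
T = 252.0 kN/m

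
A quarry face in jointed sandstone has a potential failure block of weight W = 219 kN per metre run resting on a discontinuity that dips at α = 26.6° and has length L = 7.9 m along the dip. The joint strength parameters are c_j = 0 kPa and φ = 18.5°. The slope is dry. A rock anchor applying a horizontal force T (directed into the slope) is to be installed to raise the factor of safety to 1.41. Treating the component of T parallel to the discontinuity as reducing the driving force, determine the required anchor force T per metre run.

Resolving forces along and normal to the sliding plane, with the horizontal anchor force T adding T·sinα to the effective normal force and T·cosα acting up the plane against the driving force:
FS = [c_jL + (W cosα + T sinα) tanφ] / [W sinα − T cosα]
Without the anchor: N' = 195.8 kN/m, driving T_d = 98.1 kN/m, resisting R = 0·7.9 + 195.8·tan18.5° = 65.5 kN/m, FS = 0.67.
Setting FS = 1.41 and solving for T:
1.41·(98.1 − T cos26.6°) = 65.5 + T sin26.6°·tan18.5°
T·(sin26.6°·tan18.5° + 1.41·cos26.6°) = 1.41·98.1 − 65.5
T·(0.4478·0.3346 + 1.41·0.8942) = 138.3 − 65.5 = 72.7
T·1.4106 = 72.7
T = 51.6 kN/m

T = 52 kN/m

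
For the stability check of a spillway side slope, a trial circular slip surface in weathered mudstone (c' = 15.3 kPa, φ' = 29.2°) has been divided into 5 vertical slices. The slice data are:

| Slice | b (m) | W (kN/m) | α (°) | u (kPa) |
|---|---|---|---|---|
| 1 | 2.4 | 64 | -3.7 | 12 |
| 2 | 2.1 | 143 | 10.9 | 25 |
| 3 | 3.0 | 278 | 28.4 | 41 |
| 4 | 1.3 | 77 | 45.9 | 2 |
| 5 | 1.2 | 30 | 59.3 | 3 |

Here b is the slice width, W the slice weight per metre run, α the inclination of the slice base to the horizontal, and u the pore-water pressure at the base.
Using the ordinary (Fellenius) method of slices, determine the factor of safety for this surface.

Ordinary method of slices: FS = Σ[c'·Δl_i + (W_i cosα_i − u_i·Δl_i)·tanφ'] / Σ W_i sinα_i, with Δl_i = b_i / cosα_i.
Slice 1: Δl = 2.4/cos(-3.7°) = 2.405 m; N'_1 = 64·cos(-3.7°) − 12·2.405 = 35.0; c'Δl = 36.80; W sinα = -4.1
Slice 2: Δl = 2.1/cos10.9° = 2.139 m; N'_2 = 143·cos10.9° − 25·2.139 = 87.0; c'Δl = 32.72; W sinα = 27.0
Slice 3: Δl = 3.0/cos28.4° = 3.410 m; N'_3 = 278·cos28.4° − 41·3.410 = 104.7; c'Δl = 52.18; W sinα = 132.2
Slice 4: Δl = 1.3/cos45.9° = 1.868 m; N'_4 = 77·cos45.9° − 2·1.868 = 49.8; c'Δl = 28.58; W sinα = 55.3
Slice 5: Δl = 1.2/cos59.3° = 2.350 m; N'_5 = 30·cos59.3° − 3·2.350 = 8.3; c'Δl = 35.96; W sinα = 25.8
Σc'Δl = 186.2 kN/m; ΣN' = 284.8 kN/m; ΣW sinα = 236.2 kN/m
Resisting = 186.2 + 284.8·tan29.2° = 186.2 + 159.2 = 345.4 kN/m
FS = 345.4 / 236.2 = 1.462

FS = 1.46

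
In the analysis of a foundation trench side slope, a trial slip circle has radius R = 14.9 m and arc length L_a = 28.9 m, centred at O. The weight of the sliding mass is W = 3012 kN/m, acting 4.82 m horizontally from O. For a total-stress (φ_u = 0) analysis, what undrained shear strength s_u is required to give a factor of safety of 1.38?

s_u = 46.5 kPa

FS = s_u·L_a·R / (W·d), so s_u = FS·W·d / (L_a·R).
s_u = 1.38·3012·4.82 / (28.90·14.9) = 20034.6 / 430.61 = 46.53 kPa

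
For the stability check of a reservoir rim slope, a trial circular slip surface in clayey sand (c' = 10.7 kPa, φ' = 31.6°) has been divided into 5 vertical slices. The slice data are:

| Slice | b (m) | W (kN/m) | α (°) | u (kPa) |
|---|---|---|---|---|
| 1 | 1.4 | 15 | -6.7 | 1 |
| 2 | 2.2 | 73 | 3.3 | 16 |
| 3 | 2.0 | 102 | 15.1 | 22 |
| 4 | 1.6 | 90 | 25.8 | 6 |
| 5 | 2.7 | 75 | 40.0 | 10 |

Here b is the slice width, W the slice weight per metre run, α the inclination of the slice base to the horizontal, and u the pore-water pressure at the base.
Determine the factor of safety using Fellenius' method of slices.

FS = 2.05

Ordinary method of slices: FS = Σ[c'·Δl_i + (W_i cosα_i − u_i·Δl_i)·tanφ'] / Σ W_i sinα_i, with Δl_i = b_i / cosα_i.
Slice 1: Δl = 1.4/cos(-6.7°) = 1.410 m; N'_1 = 15·cos(-6.7°) − 1·1.410 = 13.5; c'Δl = 15.08; W sinα = -1.8
Slice 2: Δl = 2.2/cos3.3° = 2.204 m; N'_2 = 73·cos3.3° − 16·2.204 = 37.6; c'Δl = 23.58; W sinα = 4.2
Slice 3: Δl = 2.0/cos15.1° = 2.072 m; N'_3 = 102·cos15.1° − 22·2.072 = 52.9; c'Δl = 22.17; W sinα = 26.6
Slice 4: Δl = 1.6/cos25.8° = 1.777 m; N'_4 = 90·cos25.8° − 6·1.777 = 70.4; c'Δl = 19.02; W sinα = 39.2
Slice 5: Δl = 2.7/cos40.0° = 3.525 m; N'_5 = 75·cos40.0° − 10·3.525 = 22.2; c'Δl = 37.71; W sinα = 48.2
Σc'Δl = 117.6 kN/m; ΣN' = 196.6 kN/m; ΣW sinα = 116.4 kN/m
Resisting = 117.6 + 196.6·tan31.6° = 117.6 + 120.9 = 238.5 kN/m
FS = 238.5 / 116.4 = 2.049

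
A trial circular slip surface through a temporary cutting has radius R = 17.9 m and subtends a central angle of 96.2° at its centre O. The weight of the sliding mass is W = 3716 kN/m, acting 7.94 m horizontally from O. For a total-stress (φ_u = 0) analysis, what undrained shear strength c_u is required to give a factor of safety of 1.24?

FS = c_u·L_a·R / (W·d), so c_u = FS·W·d / (L_a·R).
Arc length L_a = R·θ = 17.9·(96.2°·π/180) = 17.9·1.6790 = 30.05 m
c_u = 1.24·3716·7.94 / (30.05·17.9) = 36586.2 / 537.97 = 68.01 kPa

c_u = 68.0 kPa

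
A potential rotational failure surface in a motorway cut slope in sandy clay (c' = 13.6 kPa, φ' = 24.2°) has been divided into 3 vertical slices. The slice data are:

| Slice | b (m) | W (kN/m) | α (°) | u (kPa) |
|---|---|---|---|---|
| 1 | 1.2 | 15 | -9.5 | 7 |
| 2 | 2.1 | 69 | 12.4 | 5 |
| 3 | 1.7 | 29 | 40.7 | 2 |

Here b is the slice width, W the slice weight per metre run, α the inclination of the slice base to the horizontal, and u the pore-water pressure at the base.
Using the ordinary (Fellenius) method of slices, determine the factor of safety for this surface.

Ordinary method of slices: FS = Σ[c'·Δl_i + (W_i cosα_i − u_i·Δl_i)·tanφ'] / Σ W_i sinα_i, with Δl_i = b_i / cosα_i.
Slice 1: Δl = 1.2/cos(-9.5°) = 1.217 m; N'_1 = 15·cos(-9.5°) − 7·1.217 = 6.3; c'Δl = 16.55; W sinα = -2.5
Slice 2: Δl = 2.1/cos12.4° = 2.150 m; N'_2 = 69·cos12.4° − 5·2.150 = 56.6; c'Δl = 29.24; W sinα = 14.8
Slice 3: Δl = 1.7/cos40.7° = 2.242 m; N'_3 = 29·cos40.7° − 2·2.242 = 17.5; c'Δl = 30.50; W sinα = 18.9
Σc'Δl = 76.3 kN/m; ΣN' = 80.4 kN/m; ΣW sinα = 31.3 kN/m
Resisting = 76.3 + 80.4·tan24.2° = 76.3 + 36.1 = 112.4 kN/m
FS = 112.4 / 31.3 = 3.597

FS = 3.60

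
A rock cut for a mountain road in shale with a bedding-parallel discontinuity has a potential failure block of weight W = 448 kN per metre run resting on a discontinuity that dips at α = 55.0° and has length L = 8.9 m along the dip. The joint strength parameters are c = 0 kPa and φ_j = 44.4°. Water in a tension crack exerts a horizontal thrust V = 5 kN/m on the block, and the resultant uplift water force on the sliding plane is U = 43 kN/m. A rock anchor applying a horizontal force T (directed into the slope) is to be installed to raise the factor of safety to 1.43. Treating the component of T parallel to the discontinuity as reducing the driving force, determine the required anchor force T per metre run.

Resolving forces along and normal to the sliding plane, with the horizontal anchor force T adding T·sinα to the effective normal force and T·cosα acting up the plane against the driving force:
FS = [cL + (W cosα − U − V sinα + T sinα) tanφ_j] / [W sinα + V cosα − T cosα]
Without the anchor: N' = 209.9 kN/m, driving T_d = 369.8 kN/m, resisting R = 0·8.9 + 209.9·tan44.4° = 205.5 kN/m, FS = 0.56.
Setting FS = 1.43 and solving for T:
1.43·(369.8 − T cos55.0°) = 205.5 + T sin55.0°·tan44.4°
T·(sin55.0°·tan44.4° + 1.43·cos55.0°) = 1.43·369.8 − 205.5
T·(0.8192·0.9793 + 1.43·0.5736) = 528.9 − 205.5 = 323.4
T·1.6224 = 323.4
T = 199.3 kN/m

T = 199 kN/m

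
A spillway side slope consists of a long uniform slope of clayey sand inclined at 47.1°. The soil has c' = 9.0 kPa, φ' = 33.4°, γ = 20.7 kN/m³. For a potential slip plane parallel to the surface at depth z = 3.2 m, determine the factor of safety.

FS = 0.89

For an infinite slope with a slip plane parallel to the surface (no pore pressure): FS = [c' + γz cos²β tanφ'] / [γz sinβ cosβ].
γz = 20.7·3.2 = 66.24 kN/m²
Numerator = 9.0 + 66.24·cos²47.1°·tan33.4° = 9.0 + 66.24·0.4634·0.6594 = 29.239 kPa
Denominator = 66.24·sin47.1°·cos47.1° = 66.24·0.7325·0.6807 = 33.031 kPa
FS = 29.239 / 33.031 = 0.885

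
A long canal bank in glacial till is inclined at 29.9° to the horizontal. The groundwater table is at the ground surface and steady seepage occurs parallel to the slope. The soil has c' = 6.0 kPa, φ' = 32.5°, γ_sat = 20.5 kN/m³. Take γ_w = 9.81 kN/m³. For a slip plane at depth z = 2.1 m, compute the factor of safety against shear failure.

FS = 0.90

With seepage parallel to the slope and the water table at the surface, the effective normal stress on the slip plane uses the buoyant unit weight γ' = γ_sat − γ_w while the driving shear stress uses γ_sat:
FS = [c' + γ' z cos²β tanφ'] / [γ_sat z sinβ cosβ]
γ' = 20.5 − 9.81 = 10.69 kN/m³
Numerator = 6.0 + 10.69·2.1·cos²29.9°·tan32.5° = 6.0 + 10.69·2.1·0.7515·0.6371 = 16.748 kPa
Denominator = 20.5·2.1·sin29.9°·cos29.9° = 20.5·2.1·0.4985·0.8669 = 18.604 kPa
FS = 16.748 / 18.604 = 0.900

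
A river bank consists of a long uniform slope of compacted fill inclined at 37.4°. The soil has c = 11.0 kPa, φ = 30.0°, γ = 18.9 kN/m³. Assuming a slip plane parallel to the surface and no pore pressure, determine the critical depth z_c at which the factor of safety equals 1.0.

z_c = 4.93 m

Setting FS = 1.00 in FS = [c + γz cos²β tanφ] / [γz sinβ cosβ] and solving for z:
z = c / [γ cosβ (FS·sinβ − cosβ·tanφ)]
  = 11.0 / [18.9·cos37.4°·(1.00·sin37.4° − cos37.4°·tan30.0°)]
  = 11.0 / [18.9·0.7944·(1.00·0.6074 − 0.7944·0.5774)]
  = 11.0 / 2.2330 = 4.926 m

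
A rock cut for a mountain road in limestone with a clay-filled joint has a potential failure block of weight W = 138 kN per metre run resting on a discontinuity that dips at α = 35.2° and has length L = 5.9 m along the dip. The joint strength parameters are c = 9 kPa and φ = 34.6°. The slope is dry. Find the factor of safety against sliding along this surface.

Resolving the block weight along and normal to the plane and applying the Mohr–Coulomb strength on the joint:
N' = W cosα = 138·cos35.2° = 112.8 kN/m
Driving force T = W sinα = 138·sin35.2° = 79.5 kN/m
Resisting force R = c·L + N'·tanφ = 9·5.9 + 112.8·tan34.6° = 53.1 + 77.8 = 130.9 kN/m
FS = R / T = 130.9 / 79.5 = 1.645

FS = 1.65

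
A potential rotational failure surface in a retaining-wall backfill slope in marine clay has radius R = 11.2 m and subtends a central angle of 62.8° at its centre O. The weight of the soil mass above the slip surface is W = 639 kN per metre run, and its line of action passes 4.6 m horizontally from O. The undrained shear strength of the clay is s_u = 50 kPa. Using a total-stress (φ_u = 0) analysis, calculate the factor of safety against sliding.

Taking moments about the centre O, the resisting moment is provided by the undrained shear strength acting along the arc:
Arc length L_a = R·θ = 11.2·(62.8°·π/180) = 11.2·1.0961 = 12.28 m
M_R = s_u·L_a·R = 50·12.28·11.2 = 6874.5 kN·m/m
M_D = W·d = 639·4.6 = 2939.4 kN·m/m
FS = M_R / M_D = 6874.5 / 2939.4 = 2.339

FS = 2.34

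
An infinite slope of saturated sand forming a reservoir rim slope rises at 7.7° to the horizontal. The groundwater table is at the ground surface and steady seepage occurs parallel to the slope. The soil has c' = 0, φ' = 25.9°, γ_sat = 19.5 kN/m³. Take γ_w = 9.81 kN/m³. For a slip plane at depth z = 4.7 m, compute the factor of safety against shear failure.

FS = 1.78

With seepage parallel to the slope and the water table at the surface, the effective normal stress on the slip plane uses the buoyant unit weight γ' = γ_sat − γ_w while the driving shear stress uses γ_sat:
FS = [c' + γ' z cos²β tanφ'] / [γ_sat z sinβ cosβ]
(For c' = 0 this reduces to FS = (γ'/γ_sat)·tanφ'/tanβ.)
γ' = 19.5 − 9.81 = 9.69 kN/m³
Numerator = 0.0 + 9.69·4.7·cos²7.7°·tan25.9° = 0.0 + 9.69·4.7·0.9820·0.4856 = 21.717 kPa
Denominator = 19.5·4.7·sin7.7°·cos7.7° = 19.5·4.7·0.1340·0.9910 = 12.169 kPa
FS = 21.717 / 12.169 = 1.785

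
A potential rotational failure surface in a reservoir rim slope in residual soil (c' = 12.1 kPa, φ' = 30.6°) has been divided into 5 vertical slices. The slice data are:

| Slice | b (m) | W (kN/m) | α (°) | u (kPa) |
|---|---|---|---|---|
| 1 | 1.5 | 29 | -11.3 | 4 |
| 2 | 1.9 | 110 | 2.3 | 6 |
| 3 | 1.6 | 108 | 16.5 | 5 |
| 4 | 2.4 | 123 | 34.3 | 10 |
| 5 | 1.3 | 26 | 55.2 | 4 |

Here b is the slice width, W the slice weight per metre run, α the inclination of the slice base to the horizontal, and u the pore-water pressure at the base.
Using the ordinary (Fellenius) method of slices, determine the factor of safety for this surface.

Ordinary method of slices: FS = Σ[c'·Δl_i + (W_i cosα_i − u_i·Δl_i)·tanφ'] / Σ W_i sinα_i, with Δl_i = b_i / cosα_i.
Slice 1: Δl = 1.5/cos(-11.3°) = 1.530 m; N'_1 = 29·cos(-11.3°) − 4·1.530 = 22.3; c'Δl = 18.51; W sinα = -5.7
Slice 2: Δl = 1.9/cos2.3° = 1.902 m; N'_2 = 110·cos2.3° − 6·1.902 = 98.5; c'Δl = 23.01; W sinα = 4.4
Slice 3: Δl = 1.6/cos16.5° = 1.669 m; N'_3 = 108·cos16.5° − 5·1.669 = 95.2; c'Δl = 20.19; W sinα = 30.7
Slice 4: Δl = 2.4/cos34.3° = 2.905 m; N'_4 = 123·cos34.3° − 10·2.905 = 72.6; c'Δl = 35.15; W sinα = 69.3
Slice 5: Δl = 1.3/cos55.2° = 2.278 m; N'_5 = 26·cos55.2° − 4·2.278 = 5.7; c'Δl = 27.56; W sinα = 21.3
Σc'Δl = 124.4 kN/m; ΣN' = 294.3 kN/m; ΣW sinα = 120.1 kN/m
Resisting = 124.4 + 294.3·tan30.6° = 124.4 + 174.1 = 298.5 kN/m
FS = 298.5 / 120.1 = 2.486

FS = 2.49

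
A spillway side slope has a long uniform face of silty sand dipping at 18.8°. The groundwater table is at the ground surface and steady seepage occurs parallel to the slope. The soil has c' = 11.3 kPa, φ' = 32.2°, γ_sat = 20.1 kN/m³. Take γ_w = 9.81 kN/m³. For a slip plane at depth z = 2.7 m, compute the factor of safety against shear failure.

With seepage parallel to the slope and the water table at the surface, the effective normal stress on the slip plane uses the buoyant unit weight γ' = γ_sat − γ_w while the driving shear stress uses γ_sat:
FS = [c' + γ' z cos²β tanφ'] / [γ_sat z sinβ cosβ]
γ' = 20.1 − 9.81 = 10.29 kN/m³
Numerator = 11.3 + 10.29·2.7·cos²18.8°·tan32.2° = 11.3 + 10.29·2.7·0.8961·0.6297 = 26.979 kPa
Denominator = 20.1·2.7·sin18.8°·cos18.8° = 20.1·2.7·0.3223·0.9466 = 16.556 kPa
FS = 26.979 / 16.556 = 1.630

FS = 1.63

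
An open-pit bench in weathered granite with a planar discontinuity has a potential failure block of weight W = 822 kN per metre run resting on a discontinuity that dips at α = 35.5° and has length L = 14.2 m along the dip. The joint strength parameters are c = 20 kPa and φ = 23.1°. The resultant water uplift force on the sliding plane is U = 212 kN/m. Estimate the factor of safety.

Resolving the block weight along and normal to the plane and applying the Mohr–Coulomb strength on the joint:
N' = W cosα − U = 822·cos35.5° − 212 = 457.2 kN/m
Driving force T = W sinα = 822·sin35.5° = 477.3 kN/m
Resisting force R = c·L + N'·tanφ = 20·14.2 + 457.2·tan23.1° = 284.0 + 195.0 = 479.0 kN/m
FS = R / T = 479.0 / 477.3 = 1.004

FS = 1.00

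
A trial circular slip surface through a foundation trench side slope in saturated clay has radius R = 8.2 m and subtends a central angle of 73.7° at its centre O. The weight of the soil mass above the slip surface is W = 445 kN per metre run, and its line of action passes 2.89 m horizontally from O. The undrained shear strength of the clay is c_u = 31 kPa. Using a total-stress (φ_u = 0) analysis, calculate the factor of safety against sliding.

Taking moments about the centre O, the resisting moment is provided by the undrained shear strength acting along the arc:
Arc length L_a = R·θ = 8.2·(73.7°·π/180) = 8.2·1.2863 = 10.55 m
M_R = c_u·L_a·R = 31·10.55·8.2 = 2681.2 kN·m/m
M_D = W·d = 445·2.89 = 1286.0 kN·m/m
FS = M_R / M_D = 2681.2 / 1286.0 = 2.085

FS = 2.08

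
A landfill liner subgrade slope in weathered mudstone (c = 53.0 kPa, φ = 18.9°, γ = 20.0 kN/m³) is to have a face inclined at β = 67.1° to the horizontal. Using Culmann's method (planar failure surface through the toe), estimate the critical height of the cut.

H_c = 27.70 m

Culmann's analysis gives the critical failure plane at α_cr = (β + φ)/2 = (67.1 + 18.9)/2 = 43.0°, and the critical height
H_c = (4c/γ) · sinβ cosφ / [1 − cos(β − φ)]
    = (4·53.0/20.0) · sin67.1°·cos18.9° / [1 − cos(48.2°)]
    = 10.600 · 0.9212·0.9461 / [1 − 0.6665]
    = 10.600 · 0.8715 / 0.3335
    = 27.70 m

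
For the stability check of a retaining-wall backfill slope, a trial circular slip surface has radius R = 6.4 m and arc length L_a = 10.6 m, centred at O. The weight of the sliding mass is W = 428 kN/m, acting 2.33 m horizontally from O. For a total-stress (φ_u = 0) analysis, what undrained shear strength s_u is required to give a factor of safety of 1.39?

s_u = 20.4 kPa

FS = s_u·L_a·R / (W·d), so s_u = FS·W·d / (L_a·R).
s_u = 1.39·428·2.33 / (10.60·6.4) = 1386.2 / 67.84 = 20.43 kPa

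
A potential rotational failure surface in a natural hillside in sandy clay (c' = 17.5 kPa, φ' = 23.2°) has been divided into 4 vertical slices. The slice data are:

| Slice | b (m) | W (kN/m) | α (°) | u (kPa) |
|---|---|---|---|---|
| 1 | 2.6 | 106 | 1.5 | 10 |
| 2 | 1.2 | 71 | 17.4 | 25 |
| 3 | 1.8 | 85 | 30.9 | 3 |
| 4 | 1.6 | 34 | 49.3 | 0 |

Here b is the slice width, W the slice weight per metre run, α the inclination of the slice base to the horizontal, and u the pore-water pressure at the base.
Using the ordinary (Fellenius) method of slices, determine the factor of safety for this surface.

FS = 2.52

Ordinary method of slices: FS = Σ[c'·Δl_i + (W_i cosα_i − u_i·Δl_i)·tanφ'] / Σ W_i sinα_i, with Δl_i = b_i / cosα_i.
Slice 1: Δl = 2.6/cos1.5° = 2.601 m; N'_1 = 106·cos1.5° − 10·2.601 = 80.0; c'Δl = 45.52; W sinα = 2.8
Slice 2: Δl = 1.2/cos17.4° = 1.258 m; N'_2 = 71·cos17.4° − 25·1.258 = 36.3; c'Δl = 22.01; W sinα = 21.2
Slice 3: Δl = 1.8/cos30.9° = 2.098 m; N'_3 = 85·cos30.9° − 3·2.098 = 66.6; c'Δl = 36.71; W sinα = 43.7
Slice 4: Δl = 1.6/cos49.3° = 2.454 m; N'_4 = 34·cos49.3° − 0·2.454 = 22.2; c'Δl = 42.94; W sinα = 25.8
Σc'Δl = 147.2 kN/m; ΣN' = 205.1 kN/m; ΣW sinα = 93.4 kN/m
Resisting = 147.2 + 205.1·tan23.2° = 147.2 + 87.9 = 235.1 kN/m
FS = 235.1 / 93.4 = 2.516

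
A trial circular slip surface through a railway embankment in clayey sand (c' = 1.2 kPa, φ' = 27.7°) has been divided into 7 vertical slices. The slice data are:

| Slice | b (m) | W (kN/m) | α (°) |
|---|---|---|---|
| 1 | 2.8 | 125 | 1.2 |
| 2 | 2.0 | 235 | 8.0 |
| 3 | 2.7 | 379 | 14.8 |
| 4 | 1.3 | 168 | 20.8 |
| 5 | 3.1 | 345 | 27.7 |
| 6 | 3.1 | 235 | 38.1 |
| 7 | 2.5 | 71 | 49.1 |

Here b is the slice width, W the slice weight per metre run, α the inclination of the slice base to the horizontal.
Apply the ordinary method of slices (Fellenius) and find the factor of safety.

Ordinary method of slices: FS = Σ[c'·Δl_i + (W_i cosα_i)·tanφ'] / Σ W_i sinα_i, with Δl_i = b_i / cosα_i.
Slice 1: Δl = 2.8/cos1.2° = 2.801 m; N'_1 = 125·cos1.2° = 125.0; c'Δl = 3.36; W sinα = 2.6
Slice 2: Δl = 2.0/cos8.0° = 2.020 m; N'_2 = 235·cos8.0° = 232.7; c'Δl = 2.42; W sinα = 32.7
Slice 3: Δl = 2.7/cos14.8° = 2.793 m; N'_3 = 379·cos14.8° = 366.4; c'Δl = 3.35; W sinα = 96.8
Slice 4: Δl = 1.3/cos20.8° = 1.391 m; N'_4 = 168·cos20.8° = 157.1; c'Δl = 1.67; W sinα = 59.7
Slice 5: Δl = 3.1/cos27.7° = 3.501 m; N'_5 = 345·cos27.7° = 305.5; c'Δl = 4.20; W sinα = 160.4
Slice 6: Δl = 3.1/cos38.1° = 3.939 m; N'_6 = 235·cos38.1° = 184.9; c'Δl = 4.73; W sinα = 145.0
Slice 7: Δl = 2.5/cos49.1° = 3.818 m; N'_7 = 71·cos49.1° = 46.5; c'Δl = 4.58; W sinα = 53.7
Σc'Δl = 24.3 kN/m; ΣN' = 1418.0 kN/m; ΣW sinα = 550.8 kN/m
Resisting = 24.3 + 1418.0·tan27.7° = 24.3 + 744.5 = 768.8 kN/m
FS = 768.8 / 550.8 = 1.396

FS = 1.40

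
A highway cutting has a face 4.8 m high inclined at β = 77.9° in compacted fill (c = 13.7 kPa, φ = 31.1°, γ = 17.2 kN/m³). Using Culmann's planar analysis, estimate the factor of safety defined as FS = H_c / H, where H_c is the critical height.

FS = 1.76

H_c = (4c/γ) · sinβ cosφ / [1 − cos(β − φ)]
    = (4·13.7/17.2) · sin77.9°·cos31.1° / [1 − cos46.8°]
    = 3.186 · 0.8372 / 0.3155 = 8.46 m
FS = H_c / H = 8.46 / 4.8 = 1.762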